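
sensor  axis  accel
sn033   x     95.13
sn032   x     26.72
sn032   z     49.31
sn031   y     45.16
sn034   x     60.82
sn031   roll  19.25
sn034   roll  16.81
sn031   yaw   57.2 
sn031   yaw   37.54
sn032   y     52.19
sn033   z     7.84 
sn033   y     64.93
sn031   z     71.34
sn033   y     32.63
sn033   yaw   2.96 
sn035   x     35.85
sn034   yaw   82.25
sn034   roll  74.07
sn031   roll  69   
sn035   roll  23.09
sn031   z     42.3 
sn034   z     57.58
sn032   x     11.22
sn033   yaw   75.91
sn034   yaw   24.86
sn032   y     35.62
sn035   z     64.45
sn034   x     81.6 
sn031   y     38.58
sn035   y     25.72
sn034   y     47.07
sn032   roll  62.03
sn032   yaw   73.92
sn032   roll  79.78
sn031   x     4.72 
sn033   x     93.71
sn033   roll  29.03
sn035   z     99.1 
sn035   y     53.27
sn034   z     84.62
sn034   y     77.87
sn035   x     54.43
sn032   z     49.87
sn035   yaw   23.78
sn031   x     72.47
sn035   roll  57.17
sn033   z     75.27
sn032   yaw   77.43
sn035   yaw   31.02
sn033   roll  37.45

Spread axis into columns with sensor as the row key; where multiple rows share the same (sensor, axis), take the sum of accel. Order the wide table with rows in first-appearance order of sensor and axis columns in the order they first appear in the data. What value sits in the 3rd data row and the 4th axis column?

88.25

With rows in first-appearance order of sensor, row 3 is sensor=sn031. axis columns in first-appearance order: x, z, y, roll, yaw; column 4 is roll.
Long rows with sensor=sn031, axis=roll: 19.25 + 69 = 88.25.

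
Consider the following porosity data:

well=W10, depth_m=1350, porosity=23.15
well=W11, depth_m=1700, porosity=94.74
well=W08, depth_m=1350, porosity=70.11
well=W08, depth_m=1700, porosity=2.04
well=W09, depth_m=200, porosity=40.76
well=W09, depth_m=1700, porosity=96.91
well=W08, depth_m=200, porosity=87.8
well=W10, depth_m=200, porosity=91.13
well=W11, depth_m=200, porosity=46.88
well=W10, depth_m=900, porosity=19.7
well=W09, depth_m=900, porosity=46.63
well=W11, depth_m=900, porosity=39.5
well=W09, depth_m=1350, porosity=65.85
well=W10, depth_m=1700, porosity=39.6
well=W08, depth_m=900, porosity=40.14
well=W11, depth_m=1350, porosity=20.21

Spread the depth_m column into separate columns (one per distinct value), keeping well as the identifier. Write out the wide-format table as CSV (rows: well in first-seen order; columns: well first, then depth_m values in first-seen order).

Columns: well plus the 4 distinct depth_m values (1350, 1700, 200, 900).
For example, row W10 column 1350 takes porosity=23.15 from the long row (W10, 1350).

well,1350,1700,200,900
W10,23.15,39.6,91.13,19.7
W11,20.21,94.74,46.88,39.5
W08,70.11,2.04,87.8,40.14
W09,65.85,96.91,40.76,46.63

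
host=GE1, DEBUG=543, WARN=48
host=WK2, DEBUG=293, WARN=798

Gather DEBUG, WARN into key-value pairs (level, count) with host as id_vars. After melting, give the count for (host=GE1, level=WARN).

48

Unpivoting turns each (host, wide-column) pair into one long row.
The wide cell at row GE1, column WARN holds 48, so the long row (GE1, WARN) has count=48.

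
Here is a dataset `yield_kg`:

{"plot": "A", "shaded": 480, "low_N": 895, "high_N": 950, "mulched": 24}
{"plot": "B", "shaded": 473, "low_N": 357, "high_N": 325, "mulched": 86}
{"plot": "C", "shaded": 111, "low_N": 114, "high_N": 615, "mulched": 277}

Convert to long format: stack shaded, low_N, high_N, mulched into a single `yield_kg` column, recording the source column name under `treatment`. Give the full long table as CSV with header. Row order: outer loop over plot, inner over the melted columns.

Each (plot, column) pair becomes one row: 3 × 4 = 12 rows.
For example, (A, shaded) → yield_kg=480.

plot,treatment,yield_kg
A,shaded,480
A,low_N,895
A,high_N,950
A,mulched,24
B,shaded,473
B,low_N,357
B,high_N,325
B,mulched,86
C,shaded,111
C,low_N,114
C,high_N,615
C,mulched,277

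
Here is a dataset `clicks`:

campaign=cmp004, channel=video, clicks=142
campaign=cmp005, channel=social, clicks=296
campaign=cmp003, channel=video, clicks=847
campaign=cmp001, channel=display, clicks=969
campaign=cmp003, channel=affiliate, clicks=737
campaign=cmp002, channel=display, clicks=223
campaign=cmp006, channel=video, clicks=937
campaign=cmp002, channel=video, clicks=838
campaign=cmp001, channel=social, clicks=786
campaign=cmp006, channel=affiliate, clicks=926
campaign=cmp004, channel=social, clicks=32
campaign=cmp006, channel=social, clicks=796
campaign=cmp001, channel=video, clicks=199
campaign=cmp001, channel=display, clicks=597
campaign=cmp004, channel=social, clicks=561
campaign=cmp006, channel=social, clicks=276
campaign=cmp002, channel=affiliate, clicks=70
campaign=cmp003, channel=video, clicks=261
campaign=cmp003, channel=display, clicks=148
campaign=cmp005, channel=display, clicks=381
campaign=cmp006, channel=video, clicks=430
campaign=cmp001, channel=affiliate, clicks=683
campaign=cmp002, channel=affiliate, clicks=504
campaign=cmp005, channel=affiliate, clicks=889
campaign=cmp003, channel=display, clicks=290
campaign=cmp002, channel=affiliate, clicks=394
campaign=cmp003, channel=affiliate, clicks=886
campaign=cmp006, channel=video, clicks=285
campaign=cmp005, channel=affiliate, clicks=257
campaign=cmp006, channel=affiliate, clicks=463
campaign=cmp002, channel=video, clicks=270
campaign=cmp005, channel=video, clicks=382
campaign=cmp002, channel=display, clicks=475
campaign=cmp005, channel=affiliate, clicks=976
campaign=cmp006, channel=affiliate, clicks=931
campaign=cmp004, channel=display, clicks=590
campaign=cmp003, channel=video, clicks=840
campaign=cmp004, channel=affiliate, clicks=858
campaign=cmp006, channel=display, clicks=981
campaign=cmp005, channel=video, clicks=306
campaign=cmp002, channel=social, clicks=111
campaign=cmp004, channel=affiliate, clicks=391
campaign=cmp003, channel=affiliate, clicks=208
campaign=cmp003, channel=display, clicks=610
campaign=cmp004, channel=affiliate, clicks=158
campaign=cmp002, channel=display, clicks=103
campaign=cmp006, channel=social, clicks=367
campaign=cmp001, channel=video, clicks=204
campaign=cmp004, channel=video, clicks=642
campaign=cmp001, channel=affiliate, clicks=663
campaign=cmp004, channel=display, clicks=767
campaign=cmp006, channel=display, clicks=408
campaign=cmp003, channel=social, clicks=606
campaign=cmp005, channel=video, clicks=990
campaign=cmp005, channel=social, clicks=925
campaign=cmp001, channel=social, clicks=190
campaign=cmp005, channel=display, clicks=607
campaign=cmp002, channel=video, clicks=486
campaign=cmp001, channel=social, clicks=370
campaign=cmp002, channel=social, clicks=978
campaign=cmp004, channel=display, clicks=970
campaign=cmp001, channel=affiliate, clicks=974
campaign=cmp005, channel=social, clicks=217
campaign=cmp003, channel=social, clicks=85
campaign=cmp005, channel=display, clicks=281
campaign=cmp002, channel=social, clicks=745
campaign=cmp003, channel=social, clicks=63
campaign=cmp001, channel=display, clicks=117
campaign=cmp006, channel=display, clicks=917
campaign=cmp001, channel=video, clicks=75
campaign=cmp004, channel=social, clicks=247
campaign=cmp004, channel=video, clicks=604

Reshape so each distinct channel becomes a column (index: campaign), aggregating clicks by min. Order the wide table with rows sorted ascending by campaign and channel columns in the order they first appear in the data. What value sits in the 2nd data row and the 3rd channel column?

103

With rows sorted ascending by campaign, row 2 is campaign=cmp002. channel columns in first-appearance order: video, social, display, affiliate; column 3 is display.
Long rows with campaign=cmp002, channel=display: min(223, 475, 103) = 103.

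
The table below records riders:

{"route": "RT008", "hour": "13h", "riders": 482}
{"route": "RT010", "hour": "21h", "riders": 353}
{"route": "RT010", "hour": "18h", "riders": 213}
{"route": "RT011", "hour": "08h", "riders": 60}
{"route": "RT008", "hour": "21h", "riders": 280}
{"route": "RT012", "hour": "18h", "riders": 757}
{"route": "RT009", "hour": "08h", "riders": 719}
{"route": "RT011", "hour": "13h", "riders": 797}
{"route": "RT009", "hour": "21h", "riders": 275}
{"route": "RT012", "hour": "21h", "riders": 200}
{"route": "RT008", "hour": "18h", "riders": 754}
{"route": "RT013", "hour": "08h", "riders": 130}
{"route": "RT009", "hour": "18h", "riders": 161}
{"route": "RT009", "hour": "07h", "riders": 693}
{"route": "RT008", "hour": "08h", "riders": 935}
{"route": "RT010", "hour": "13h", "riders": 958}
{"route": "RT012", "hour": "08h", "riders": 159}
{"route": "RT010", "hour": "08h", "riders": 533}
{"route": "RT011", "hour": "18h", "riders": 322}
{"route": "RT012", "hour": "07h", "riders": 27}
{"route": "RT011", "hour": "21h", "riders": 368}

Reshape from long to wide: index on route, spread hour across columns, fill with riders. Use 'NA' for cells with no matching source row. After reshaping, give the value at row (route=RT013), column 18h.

No long-format row has route=RT013 and hour=18h, so the cell is NA.

NA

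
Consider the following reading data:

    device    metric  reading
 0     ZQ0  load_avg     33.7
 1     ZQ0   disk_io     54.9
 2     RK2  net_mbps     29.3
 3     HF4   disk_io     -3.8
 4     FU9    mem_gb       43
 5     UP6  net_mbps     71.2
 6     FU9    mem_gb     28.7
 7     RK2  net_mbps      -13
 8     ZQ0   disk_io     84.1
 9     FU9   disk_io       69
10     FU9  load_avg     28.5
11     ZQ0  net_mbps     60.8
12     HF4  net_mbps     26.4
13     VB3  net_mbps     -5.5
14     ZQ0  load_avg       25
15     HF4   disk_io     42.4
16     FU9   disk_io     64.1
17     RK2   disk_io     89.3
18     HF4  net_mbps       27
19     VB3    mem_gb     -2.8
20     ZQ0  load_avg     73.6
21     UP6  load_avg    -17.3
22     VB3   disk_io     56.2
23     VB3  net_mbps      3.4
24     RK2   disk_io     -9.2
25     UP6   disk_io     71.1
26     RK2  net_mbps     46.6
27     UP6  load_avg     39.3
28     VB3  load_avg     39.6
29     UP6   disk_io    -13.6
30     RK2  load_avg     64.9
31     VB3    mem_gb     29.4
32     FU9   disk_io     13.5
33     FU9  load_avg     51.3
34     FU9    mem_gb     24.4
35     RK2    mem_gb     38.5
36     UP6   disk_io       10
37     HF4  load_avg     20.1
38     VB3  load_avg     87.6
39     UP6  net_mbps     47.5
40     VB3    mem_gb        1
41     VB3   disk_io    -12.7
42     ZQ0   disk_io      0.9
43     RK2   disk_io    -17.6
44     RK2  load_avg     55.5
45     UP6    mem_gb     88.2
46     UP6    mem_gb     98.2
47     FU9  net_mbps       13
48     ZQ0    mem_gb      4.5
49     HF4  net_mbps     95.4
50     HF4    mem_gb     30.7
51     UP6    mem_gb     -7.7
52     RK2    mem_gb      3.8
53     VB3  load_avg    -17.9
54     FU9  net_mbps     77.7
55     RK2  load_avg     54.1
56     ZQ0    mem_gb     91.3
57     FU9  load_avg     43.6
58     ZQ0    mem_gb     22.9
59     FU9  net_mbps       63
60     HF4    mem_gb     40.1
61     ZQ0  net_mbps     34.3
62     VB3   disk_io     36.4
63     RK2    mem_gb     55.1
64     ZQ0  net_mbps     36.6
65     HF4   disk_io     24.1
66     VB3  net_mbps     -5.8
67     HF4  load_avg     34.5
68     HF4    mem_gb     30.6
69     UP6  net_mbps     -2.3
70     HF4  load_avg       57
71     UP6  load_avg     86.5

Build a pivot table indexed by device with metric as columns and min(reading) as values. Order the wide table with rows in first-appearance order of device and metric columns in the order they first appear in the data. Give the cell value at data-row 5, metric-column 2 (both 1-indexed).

-13.6

With rows in first-appearance order of device, row 5 is device=UP6. metric columns in first-appearance order: load_avg, disk_io, net_mbps, mem_gb; column 2 is disk_io.
Long rows with device=UP6, metric=disk_io: min(71.1, -13.6, 10) = -13.6.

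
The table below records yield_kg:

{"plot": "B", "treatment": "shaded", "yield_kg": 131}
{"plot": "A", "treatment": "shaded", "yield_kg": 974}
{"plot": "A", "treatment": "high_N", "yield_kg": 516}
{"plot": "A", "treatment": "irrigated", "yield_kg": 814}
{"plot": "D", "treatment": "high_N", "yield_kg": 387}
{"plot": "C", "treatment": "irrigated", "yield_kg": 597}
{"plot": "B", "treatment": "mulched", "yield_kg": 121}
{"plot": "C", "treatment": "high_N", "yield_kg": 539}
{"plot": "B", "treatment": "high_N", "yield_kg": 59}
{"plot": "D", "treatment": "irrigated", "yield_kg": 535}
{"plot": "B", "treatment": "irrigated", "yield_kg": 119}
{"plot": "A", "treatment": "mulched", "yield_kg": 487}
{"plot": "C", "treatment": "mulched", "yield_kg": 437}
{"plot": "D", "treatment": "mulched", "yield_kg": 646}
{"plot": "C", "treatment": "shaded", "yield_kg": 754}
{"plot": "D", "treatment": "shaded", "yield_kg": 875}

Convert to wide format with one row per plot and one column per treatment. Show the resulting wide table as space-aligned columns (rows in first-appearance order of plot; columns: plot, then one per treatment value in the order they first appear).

Columns: plot plus the 4 distinct treatment values (shaded, high_N, irrigated, mulched).
For example, row B column shaded takes yield_kg=131 from the long row (B, shaded).

plot  shaded  high_N  irrigated  mulched
B     131     59      119        121    
A     974     516     814        487    
D     875     387     535        646    
C     754     539     597        437    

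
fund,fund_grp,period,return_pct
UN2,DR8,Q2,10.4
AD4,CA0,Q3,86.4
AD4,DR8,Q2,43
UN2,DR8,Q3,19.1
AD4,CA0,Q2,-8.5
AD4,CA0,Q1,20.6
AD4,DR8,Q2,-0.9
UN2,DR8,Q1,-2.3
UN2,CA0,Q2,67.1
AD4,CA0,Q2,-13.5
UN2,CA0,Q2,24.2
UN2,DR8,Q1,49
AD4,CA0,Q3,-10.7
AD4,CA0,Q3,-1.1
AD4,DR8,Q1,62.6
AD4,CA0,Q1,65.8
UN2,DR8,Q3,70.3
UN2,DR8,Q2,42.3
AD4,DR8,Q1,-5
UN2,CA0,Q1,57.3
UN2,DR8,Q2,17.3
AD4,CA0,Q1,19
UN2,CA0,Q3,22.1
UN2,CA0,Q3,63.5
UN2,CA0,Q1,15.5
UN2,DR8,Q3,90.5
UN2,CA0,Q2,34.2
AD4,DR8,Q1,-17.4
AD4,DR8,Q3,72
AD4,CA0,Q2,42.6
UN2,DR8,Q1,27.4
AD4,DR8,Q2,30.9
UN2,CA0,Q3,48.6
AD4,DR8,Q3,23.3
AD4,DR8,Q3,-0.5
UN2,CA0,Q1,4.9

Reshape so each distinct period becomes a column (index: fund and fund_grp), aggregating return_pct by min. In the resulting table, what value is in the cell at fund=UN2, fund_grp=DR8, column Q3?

Rows with fund=UN2, fund_grp=DR8 and period=Q3: return_pct values are 19.1, 70.3, 90.5.
min(19.1, 70.3, 90.5) = 19.1.

19.1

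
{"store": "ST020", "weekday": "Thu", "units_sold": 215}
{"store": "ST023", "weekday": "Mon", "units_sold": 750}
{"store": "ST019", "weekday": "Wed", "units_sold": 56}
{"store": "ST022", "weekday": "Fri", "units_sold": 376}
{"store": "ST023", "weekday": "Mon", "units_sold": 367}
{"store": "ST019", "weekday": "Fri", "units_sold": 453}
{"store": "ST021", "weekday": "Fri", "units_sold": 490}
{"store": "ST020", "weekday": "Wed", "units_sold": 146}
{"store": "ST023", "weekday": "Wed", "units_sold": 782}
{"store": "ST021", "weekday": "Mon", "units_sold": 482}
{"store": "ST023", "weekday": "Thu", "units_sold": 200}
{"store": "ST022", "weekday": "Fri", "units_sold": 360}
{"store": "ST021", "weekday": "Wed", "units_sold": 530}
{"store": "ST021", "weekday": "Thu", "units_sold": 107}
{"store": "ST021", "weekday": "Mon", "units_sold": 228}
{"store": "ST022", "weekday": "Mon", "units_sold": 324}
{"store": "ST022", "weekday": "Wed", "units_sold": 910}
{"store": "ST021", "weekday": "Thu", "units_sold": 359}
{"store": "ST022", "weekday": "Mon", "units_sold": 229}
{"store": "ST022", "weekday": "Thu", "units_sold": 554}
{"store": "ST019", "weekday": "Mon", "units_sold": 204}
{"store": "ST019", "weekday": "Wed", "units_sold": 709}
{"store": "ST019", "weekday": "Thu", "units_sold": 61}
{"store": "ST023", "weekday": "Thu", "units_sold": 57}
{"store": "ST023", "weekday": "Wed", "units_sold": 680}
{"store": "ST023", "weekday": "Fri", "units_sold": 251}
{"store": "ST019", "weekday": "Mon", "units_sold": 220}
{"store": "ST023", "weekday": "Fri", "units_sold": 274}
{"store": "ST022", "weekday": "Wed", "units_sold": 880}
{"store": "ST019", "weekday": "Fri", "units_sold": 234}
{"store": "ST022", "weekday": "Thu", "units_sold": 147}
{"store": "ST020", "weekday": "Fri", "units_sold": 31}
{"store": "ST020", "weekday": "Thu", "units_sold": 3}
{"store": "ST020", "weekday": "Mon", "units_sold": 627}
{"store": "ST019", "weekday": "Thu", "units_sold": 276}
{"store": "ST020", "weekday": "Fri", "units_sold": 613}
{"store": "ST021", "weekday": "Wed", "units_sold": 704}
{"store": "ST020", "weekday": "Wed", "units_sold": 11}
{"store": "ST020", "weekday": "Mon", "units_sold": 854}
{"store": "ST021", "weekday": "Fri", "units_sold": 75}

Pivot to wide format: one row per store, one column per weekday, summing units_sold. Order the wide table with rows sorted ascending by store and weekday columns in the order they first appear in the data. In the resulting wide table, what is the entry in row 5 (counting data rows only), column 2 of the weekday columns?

1117

With rows sorted ascending by store, row 5 is store=ST023. weekday columns in first-appearance order: Thu, Mon, Wed, Fri; column 2 is Mon.
Long rows with store=ST023, weekday=Mon: 750 + 367 = 1117.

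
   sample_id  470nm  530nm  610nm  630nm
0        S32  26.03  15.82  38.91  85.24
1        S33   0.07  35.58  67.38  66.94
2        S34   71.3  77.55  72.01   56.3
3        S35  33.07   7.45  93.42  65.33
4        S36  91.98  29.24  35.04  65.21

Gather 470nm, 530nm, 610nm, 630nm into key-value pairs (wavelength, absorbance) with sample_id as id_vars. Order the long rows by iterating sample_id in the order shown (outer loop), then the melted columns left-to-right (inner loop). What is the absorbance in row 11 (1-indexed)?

72.01

20 rows total (5 × 4). Row 11: index ⌊(11-1)/4⌋ = 2 into sample_id → S34; (11-1) mod 4 = 2 into the melted columns → 610nm.
So row 11 is (S34, 610nm, 72.01); absorbance = 72.01.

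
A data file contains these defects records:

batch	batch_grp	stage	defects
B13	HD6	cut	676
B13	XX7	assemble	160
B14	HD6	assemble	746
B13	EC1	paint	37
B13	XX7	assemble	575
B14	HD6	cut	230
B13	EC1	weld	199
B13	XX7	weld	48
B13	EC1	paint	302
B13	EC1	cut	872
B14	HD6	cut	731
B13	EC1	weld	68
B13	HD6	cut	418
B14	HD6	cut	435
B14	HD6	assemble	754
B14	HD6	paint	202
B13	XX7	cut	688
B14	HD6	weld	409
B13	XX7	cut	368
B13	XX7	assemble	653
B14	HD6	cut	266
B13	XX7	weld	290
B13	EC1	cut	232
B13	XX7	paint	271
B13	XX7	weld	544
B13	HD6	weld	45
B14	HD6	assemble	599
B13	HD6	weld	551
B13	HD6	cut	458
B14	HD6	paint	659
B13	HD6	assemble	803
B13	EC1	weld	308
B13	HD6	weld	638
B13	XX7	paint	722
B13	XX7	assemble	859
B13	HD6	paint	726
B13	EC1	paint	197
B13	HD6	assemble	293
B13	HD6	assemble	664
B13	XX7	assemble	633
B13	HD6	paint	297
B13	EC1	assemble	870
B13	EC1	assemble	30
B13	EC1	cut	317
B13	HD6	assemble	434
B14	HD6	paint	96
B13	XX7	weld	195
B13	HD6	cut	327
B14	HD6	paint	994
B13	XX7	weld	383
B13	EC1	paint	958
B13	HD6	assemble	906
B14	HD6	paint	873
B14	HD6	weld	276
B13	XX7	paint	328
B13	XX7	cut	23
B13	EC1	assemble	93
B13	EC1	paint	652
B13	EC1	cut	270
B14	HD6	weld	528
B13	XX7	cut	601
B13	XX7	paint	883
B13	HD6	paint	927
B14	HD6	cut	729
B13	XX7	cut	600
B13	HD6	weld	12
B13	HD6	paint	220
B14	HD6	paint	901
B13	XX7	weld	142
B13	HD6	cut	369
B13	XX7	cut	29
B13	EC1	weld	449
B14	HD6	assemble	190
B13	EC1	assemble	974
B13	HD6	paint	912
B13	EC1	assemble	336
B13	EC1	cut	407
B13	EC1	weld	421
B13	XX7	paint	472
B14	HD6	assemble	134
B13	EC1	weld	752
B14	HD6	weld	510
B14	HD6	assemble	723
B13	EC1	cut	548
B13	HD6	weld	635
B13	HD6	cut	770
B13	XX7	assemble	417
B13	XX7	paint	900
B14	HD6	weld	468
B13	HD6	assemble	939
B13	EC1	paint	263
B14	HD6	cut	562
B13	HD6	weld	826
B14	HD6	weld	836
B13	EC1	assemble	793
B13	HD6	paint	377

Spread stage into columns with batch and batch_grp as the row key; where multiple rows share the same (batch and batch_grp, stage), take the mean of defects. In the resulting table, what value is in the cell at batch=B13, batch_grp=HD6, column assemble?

673.17

Rows with batch=B13, batch_grp=HD6 and stage=assemble: defects values are 803, 293, 664, 434, 906, 939.
(803 + 293 + 664 + 434 + 906 + 939) / 6 = 673.17.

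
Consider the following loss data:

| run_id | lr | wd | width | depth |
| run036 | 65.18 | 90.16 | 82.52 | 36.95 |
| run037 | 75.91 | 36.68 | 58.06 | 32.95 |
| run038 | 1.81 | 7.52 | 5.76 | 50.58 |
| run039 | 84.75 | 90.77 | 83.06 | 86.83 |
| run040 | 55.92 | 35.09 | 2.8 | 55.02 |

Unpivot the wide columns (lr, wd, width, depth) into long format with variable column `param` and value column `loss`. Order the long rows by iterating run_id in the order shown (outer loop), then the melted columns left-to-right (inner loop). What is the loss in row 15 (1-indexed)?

20 rows total (5 × 4). Row 15: index ⌊(15-1)/4⌋ = 3 into run_id → run039; (15-1) mod 4 = 2 into the melted columns → width.
So row 15 is (run039, width, 83.06); loss = 83.06.

83.06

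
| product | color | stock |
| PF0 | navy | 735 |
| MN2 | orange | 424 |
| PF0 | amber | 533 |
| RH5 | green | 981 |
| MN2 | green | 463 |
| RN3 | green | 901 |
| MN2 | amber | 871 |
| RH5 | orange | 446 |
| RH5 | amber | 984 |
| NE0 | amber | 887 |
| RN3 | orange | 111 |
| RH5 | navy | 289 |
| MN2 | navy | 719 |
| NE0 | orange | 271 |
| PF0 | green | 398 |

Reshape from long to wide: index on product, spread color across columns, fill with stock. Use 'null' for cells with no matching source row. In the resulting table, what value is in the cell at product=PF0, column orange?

No long-format row has product=PF0 and color=orange, so the cell is null.

null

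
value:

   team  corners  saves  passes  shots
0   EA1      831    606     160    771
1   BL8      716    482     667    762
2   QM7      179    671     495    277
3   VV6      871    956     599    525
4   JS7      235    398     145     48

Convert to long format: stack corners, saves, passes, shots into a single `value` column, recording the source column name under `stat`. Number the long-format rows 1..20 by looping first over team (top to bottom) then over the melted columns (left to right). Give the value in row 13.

20 rows total (5 × 4). Row 13: index ⌊(13-1)/4⌋ = 3 into team → VV6; (13-1) mod 4 = 0 into the melted columns → corners.
So row 13 is (VV6, corners, 871); value = 871.

871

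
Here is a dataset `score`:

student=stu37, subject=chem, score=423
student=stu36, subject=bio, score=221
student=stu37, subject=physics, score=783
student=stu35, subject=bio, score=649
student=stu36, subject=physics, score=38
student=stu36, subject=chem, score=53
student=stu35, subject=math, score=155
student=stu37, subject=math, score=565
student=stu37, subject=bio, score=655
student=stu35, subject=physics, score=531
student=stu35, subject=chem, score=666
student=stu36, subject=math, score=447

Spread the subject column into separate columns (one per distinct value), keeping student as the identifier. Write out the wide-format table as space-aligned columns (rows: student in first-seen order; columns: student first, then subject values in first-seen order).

student  chem  bio  physics  math
stu37    423   655  783      565 
stu36    53    221  38       447 
stu35    666   649  531      155 

Columns: student plus the 4 distinct subject values (chem, bio, physics, math).
For example, row stu37 column chem takes score=423 from the long row (stu37, chem).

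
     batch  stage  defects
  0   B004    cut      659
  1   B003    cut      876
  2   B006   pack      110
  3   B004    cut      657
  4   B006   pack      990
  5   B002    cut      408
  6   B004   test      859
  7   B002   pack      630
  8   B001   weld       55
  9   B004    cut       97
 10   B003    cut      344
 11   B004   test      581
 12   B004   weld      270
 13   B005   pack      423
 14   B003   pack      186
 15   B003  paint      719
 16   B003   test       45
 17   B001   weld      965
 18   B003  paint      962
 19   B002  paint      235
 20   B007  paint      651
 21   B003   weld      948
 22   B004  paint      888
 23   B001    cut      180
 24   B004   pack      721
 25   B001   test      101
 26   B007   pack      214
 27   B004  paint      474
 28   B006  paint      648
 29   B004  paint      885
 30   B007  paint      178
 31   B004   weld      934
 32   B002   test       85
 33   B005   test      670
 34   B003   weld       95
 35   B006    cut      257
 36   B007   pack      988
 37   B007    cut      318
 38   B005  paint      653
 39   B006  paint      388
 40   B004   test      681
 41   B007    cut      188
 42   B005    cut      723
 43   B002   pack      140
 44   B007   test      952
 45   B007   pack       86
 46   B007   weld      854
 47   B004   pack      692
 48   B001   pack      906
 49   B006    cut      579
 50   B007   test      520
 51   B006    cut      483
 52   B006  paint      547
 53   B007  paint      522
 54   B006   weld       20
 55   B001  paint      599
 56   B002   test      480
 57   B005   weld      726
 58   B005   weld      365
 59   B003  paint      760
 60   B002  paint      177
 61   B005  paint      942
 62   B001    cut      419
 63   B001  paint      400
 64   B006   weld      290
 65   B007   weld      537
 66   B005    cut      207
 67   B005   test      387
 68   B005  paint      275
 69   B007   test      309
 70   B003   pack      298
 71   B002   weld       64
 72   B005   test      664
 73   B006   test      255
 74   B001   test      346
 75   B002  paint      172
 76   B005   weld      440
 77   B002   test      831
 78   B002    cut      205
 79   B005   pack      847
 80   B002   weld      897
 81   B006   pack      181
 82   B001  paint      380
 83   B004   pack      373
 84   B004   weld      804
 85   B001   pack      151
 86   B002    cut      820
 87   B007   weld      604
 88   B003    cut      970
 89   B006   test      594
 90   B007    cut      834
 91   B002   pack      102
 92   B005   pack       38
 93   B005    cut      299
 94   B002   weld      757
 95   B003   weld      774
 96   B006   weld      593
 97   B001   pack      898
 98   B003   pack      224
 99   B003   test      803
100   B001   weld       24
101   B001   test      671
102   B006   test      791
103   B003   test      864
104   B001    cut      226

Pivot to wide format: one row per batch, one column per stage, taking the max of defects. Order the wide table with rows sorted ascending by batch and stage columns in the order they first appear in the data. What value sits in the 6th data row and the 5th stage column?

648

With rows sorted ascending by batch, row 6 is batch=B006. stage columns in first-appearance order: cut, pack, test, weld, paint; column 5 is paint.
Long rows with batch=B006, stage=paint: max(648, 388, 547) = 648.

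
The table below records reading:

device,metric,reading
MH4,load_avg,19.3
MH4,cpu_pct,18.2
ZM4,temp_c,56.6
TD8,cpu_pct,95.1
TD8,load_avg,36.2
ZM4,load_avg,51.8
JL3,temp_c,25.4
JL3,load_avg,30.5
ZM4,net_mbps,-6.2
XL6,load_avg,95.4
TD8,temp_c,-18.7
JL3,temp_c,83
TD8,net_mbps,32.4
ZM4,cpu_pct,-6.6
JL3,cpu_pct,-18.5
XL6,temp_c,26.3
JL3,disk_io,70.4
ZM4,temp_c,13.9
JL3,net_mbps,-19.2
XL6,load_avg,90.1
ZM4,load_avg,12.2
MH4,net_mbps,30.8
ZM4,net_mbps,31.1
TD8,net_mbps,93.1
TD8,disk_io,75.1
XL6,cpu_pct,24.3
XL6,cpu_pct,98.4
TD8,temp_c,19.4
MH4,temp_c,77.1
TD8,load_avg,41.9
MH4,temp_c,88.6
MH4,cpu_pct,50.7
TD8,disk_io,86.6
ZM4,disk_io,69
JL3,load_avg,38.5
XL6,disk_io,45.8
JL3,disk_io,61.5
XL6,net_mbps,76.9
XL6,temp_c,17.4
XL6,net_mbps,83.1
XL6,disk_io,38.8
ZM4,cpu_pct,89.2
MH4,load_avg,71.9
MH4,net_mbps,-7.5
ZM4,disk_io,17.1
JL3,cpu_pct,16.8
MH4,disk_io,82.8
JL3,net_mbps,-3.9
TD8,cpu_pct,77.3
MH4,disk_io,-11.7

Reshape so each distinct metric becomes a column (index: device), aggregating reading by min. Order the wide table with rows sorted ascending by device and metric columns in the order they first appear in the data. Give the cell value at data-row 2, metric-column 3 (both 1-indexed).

77.1

With rows sorted ascending by device, row 2 is device=MH4. metric columns in first-appearance order: load_avg, cpu_pct, temp_c, net_mbps, disk_io; column 3 is temp_c.
Long rows with device=MH4, metric=temp_c: min(77.1, 88.6) = 77.1.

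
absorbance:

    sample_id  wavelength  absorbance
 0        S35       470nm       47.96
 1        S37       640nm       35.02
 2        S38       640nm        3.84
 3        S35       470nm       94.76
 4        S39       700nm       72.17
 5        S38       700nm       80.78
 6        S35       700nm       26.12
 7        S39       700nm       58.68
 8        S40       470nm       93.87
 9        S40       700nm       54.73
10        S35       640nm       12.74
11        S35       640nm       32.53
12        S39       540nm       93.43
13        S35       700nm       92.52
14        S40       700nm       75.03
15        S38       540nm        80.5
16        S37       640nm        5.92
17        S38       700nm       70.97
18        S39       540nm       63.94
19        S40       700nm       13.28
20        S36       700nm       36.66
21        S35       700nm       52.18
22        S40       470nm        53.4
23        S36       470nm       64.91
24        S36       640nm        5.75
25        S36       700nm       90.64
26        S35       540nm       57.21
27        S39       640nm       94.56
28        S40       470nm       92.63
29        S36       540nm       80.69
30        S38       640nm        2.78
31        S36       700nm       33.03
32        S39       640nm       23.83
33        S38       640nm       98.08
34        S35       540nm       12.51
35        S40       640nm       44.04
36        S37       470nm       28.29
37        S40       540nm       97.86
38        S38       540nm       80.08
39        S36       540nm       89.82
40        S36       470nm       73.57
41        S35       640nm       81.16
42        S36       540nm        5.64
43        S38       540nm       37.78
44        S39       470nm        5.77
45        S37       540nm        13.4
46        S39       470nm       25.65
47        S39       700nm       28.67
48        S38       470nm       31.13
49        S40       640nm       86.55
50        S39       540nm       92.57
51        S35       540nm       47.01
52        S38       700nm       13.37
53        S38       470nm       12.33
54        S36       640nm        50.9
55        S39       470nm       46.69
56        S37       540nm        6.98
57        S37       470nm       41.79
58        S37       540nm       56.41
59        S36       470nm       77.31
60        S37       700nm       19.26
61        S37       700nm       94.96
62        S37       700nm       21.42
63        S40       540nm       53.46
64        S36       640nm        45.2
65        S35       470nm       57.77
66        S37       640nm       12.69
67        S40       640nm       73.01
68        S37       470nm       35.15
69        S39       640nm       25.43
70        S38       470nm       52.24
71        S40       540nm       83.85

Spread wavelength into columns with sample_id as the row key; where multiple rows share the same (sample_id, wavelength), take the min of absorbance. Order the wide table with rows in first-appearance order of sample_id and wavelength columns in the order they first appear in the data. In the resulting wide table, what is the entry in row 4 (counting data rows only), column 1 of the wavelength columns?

With rows in first-appearance order of sample_id, row 4 is sample_id=S39. wavelength columns in first-appearance order: 470nm, 640nm, 700nm, 540nm; column 1 is 470nm.
Long rows with sample_id=S39, wavelength=470nm: min(5.77, 25.65, 46.69) = 5.77.

5.77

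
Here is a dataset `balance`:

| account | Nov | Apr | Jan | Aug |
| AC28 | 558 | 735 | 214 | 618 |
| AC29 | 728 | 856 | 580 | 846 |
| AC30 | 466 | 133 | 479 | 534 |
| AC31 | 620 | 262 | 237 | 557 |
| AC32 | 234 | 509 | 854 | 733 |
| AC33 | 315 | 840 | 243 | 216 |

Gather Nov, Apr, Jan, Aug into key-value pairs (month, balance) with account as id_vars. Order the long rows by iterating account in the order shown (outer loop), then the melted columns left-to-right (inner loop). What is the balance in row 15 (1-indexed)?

237

24 rows total (6 × 4). Row 15: index ⌊(15-1)/4⌋ = 3 into account → AC31; (15-1) mod 4 = 2 into the melted columns → Jan.
So row 15 is (AC31, Jan, 237); balance = 237.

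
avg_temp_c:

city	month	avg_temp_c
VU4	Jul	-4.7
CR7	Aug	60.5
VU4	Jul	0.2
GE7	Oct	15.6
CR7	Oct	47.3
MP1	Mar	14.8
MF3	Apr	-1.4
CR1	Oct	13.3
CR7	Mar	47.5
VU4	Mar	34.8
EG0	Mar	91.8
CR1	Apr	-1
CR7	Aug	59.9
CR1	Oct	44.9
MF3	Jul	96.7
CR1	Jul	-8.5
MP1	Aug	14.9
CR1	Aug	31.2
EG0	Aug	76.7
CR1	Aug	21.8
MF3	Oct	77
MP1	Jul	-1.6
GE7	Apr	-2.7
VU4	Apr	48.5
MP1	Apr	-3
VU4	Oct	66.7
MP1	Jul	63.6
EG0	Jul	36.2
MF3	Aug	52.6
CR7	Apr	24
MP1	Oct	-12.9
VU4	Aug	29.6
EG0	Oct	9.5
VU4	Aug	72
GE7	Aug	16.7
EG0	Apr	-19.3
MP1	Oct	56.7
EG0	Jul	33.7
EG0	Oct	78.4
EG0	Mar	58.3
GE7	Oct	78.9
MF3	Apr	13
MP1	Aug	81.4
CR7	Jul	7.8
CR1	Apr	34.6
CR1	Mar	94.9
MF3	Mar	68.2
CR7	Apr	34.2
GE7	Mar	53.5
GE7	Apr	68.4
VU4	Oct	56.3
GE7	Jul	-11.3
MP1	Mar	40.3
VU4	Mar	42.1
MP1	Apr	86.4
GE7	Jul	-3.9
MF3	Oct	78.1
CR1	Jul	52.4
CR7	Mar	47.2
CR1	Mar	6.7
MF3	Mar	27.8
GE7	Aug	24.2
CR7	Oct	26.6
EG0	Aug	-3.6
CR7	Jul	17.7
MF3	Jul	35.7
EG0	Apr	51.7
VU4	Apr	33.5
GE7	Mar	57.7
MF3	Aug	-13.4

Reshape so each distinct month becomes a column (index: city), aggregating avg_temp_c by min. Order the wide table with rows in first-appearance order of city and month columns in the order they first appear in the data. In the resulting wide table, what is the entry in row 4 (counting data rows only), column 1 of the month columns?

With rows in first-appearance order of city, row 4 is city=MP1. month columns in first-appearance order: Jul, Aug, Oct, Mar, Apr; column 1 is Jul.
Long rows with city=MP1, month=Jul: min(-1.6, 63.6) = -1.6.

-1.6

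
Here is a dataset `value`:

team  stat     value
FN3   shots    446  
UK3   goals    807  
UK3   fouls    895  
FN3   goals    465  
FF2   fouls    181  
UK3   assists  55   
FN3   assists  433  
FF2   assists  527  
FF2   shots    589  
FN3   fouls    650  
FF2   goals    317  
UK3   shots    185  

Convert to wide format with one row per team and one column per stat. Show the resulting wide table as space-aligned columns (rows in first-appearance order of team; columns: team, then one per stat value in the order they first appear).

Columns: team plus the 4 distinct stat values (shots, goals, fouls, assists).
For example, row FN3 column shots takes value=446 from the long row (FN3, shots).

team  shots  goals  fouls  assists
FN3   446    465    650    433    
UK3   185    807    895    55     
FF2   589    317    181    527    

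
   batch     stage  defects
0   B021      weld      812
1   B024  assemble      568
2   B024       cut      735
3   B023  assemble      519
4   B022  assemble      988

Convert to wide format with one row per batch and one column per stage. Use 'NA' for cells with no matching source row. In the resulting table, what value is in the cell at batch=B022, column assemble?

The long row with batch=B022, stage=assemble has defects=988.

988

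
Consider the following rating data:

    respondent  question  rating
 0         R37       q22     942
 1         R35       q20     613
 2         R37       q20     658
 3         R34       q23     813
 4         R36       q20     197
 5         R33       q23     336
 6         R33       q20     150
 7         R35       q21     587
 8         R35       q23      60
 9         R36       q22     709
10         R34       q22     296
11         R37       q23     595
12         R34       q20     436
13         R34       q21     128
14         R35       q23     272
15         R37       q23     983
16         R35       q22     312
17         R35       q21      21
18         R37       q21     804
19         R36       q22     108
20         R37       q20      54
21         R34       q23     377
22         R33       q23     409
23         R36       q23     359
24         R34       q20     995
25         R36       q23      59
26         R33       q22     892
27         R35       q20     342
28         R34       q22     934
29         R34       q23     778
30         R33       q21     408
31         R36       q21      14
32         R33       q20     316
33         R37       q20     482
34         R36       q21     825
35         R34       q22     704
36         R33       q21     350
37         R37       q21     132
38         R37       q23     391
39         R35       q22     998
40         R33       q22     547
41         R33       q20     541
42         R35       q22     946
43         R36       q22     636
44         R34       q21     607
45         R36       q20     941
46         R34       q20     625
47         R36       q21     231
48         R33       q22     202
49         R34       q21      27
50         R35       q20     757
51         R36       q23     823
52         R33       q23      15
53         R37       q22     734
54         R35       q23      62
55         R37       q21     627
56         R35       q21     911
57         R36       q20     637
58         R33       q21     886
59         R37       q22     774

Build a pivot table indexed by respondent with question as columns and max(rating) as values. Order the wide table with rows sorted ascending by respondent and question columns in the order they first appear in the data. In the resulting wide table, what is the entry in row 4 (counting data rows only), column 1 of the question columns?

With rows sorted ascending by respondent, row 4 is respondent=R36. question columns in first-appearance order: q22, q20, q23, q21; column 1 is q22.
Long rows with respondent=R36, question=q22: max(709, 108, 636) = 709.

709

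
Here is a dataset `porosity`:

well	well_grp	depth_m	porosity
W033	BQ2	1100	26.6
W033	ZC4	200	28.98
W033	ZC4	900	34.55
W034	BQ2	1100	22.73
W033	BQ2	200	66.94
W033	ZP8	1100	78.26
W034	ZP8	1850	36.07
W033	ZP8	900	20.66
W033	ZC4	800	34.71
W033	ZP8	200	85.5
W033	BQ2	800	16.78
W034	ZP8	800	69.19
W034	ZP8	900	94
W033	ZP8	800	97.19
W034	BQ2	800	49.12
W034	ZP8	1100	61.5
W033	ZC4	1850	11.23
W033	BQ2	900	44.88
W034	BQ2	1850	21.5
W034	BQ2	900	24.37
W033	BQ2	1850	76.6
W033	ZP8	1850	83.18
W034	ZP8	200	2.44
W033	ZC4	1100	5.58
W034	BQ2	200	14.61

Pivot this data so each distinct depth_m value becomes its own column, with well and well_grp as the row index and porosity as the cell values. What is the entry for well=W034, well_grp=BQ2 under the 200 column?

Wide layout: rows indexed by well and well_grp, columns are the 5 distinct depth_m values (1100, 200, 900, 1850, 800).
Cell (well=W034, well_grp=BQ2, depth_m=200) draws from the long row where well=W034, well_grp=BQ2 and depth_m=200, which has porosity=14.61.

14.61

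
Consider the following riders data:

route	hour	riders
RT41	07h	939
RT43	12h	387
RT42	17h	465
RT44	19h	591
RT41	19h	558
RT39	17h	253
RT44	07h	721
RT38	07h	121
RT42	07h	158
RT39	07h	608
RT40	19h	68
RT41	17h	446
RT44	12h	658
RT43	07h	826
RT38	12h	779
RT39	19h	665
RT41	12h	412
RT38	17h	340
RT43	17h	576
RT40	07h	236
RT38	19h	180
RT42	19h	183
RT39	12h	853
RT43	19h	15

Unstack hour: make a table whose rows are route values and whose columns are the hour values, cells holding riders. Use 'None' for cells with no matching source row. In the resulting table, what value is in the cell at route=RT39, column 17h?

The long row with route=RT39, hour=17h has riders=253.

253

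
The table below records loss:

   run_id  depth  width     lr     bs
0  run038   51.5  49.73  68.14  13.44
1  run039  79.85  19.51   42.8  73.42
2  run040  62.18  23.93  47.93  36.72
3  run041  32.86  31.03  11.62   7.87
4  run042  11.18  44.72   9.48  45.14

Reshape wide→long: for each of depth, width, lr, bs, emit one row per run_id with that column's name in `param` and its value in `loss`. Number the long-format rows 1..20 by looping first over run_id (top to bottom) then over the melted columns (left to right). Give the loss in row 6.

19.51

20 rows total (5 × 4). Row 6: index ⌊(6-1)/4⌋ = 1 into run_id → run039; (6-1) mod 4 = 1 into the melted columns → width.
So row 6 is (run039, width, 19.51); loss = 19.51.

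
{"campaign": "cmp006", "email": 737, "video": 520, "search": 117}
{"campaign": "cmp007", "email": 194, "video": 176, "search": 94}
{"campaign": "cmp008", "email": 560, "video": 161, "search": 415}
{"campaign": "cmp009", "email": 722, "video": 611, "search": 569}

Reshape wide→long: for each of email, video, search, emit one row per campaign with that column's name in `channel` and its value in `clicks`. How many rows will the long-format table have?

4 campaign values × 3 melted columns = 12 rows.

12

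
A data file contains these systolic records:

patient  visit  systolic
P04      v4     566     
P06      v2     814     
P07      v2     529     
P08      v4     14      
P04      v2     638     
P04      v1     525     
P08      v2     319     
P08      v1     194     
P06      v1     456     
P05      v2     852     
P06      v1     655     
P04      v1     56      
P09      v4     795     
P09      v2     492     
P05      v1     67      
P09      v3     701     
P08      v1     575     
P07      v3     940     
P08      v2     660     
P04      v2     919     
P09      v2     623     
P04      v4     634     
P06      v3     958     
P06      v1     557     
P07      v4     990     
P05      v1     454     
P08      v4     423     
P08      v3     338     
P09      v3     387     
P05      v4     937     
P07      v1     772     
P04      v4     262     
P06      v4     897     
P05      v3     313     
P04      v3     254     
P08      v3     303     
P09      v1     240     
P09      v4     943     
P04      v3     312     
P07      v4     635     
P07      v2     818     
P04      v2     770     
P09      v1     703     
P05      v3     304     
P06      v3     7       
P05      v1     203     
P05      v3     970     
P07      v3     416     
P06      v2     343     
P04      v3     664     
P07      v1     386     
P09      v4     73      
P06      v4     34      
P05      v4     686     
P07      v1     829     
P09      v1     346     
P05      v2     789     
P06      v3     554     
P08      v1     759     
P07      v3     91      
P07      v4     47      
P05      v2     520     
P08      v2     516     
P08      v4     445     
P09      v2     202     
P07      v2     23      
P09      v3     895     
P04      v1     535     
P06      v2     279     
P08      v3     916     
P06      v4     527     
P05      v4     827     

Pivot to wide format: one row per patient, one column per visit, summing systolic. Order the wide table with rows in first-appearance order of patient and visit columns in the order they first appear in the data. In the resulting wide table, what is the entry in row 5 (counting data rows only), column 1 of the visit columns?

With rows in first-appearance order of patient, row 5 is patient=P05. visit columns in first-appearance order: v4, v2, v1, v3; column 1 is v4.
Long rows with patient=P05, visit=v4: 937 + 686 + 827 = 2450.

2450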